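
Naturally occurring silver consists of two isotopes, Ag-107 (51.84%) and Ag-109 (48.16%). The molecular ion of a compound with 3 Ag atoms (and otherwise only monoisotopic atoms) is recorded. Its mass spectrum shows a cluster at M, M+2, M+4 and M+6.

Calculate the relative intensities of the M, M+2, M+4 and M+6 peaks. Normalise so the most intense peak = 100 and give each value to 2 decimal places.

Each Ag atom is independently Ag-107 (p = 0.5184) or Ag-109 (q = 0.4816); the cluster is the binomial expansion (p + q)^3.
P(M) = 0.5184^3 = 0.139314
P(M+2) = 3 × 0.5184^2 × 0.4816^1 = 0.388273
P(M+4) = 3 × 0.5184^1 × 0.4816^2 = 0.360711
P(M+6) = 0.4816^3 = 0.111702
The M+2 peak is largest (0.388273); scaling to 100 gives 35.88 : 100.00 : 92.90 : 28.77.

35.88 : 100.00 : 92.90 : 28.77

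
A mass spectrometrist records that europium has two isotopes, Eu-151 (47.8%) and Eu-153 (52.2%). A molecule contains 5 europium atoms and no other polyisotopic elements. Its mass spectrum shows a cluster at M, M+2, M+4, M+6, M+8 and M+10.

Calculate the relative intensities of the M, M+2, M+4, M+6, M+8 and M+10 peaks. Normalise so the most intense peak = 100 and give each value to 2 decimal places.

The 5 Eu atoms are independent, so intensities follow the terms of (0.478 + 0.522)^5.
P(M) = 0.478^5 = 0.024954
P(M+2) = 5 × 0.478^4 × 0.522^1 = 0.136255
P(M+4) = 10 × 0.478^3 × 0.522^2 = 0.297594
P(M+6) = 10 × 0.478^2 × 0.522^3 = 0.324988
P(M+8) = 5 × 0.478^1 × 0.522^4 = 0.177452
P(M+10) = 0.522^5 = 0.038757
The M+6 peak is largest (0.324988); scaling to 100 gives 7.68 : 41.93 : 91.57 : 100.00 : 54.60 : 11.93.

7.68 : 41.93 : 91.57 : 100.00 : 54.60 : 11.93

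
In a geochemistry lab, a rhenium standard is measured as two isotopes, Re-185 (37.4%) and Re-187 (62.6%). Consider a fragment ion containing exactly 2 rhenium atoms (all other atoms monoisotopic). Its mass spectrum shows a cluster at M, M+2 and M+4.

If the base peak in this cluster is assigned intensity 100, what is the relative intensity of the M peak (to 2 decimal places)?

Binomial terms of (0.374 + 0.626)^2: M 0.1399, M+2 0.4682, M+4 0.3919 → M+2 is the base peak.
P(M+2) = C(2,1) × 0.374^1 × 0.626^1 = 2 × 0.3740 × 0.6260 = 0.468248 (base)
P(M) = C(2,0) × 0.374^2 × 0.626^0 = 1 × 0.139876 × 1.0000 = 0.139876
Relative intensity = 0.139876 / 0.468248 × 100 = 29.87

29.87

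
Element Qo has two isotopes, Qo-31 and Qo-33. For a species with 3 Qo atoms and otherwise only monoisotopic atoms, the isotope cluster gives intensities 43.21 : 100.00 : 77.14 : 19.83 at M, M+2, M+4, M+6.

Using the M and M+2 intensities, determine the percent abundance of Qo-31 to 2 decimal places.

56.45%

Write p for the Qo-31 fraction. I(M+2)/I(M) = [C(3,1)·p^2·(1−p)] / p^3 = 3·(1−p)/p = 100.00/43.21 = 2.3143
(1−p)/p = 2.3143/3 = 0.7714  ⇒  p = 1/(1 + 0.7714) = 0.5645
Qo-31: 56.45%, Qo-33: 43.55%.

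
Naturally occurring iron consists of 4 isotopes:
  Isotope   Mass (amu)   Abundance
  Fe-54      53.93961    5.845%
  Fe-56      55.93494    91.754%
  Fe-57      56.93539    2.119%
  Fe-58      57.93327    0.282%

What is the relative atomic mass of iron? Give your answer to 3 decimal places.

The abundance-weighted mean is 0.05845 × 53.93961 + 0.91754 × 55.93494 + 0.02119 × 56.93539 + 0.00282 × 57.93327
= 3.152770 + 51.322545 + 1.206461 + 0.163372 = 55.845148 amu

55.845 amu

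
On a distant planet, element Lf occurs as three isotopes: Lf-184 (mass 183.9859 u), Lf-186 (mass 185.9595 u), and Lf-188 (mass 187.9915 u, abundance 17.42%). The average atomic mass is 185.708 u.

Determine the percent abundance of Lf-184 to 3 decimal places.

The remaining 82.58% is split between Lf-184 (fraction x) and Lf-186 (fraction 0.8258 − x).
Substituting: 183.9859x + 185.9595(0.8258 − x) = 152.9598807
(183.9859 − 185.9595)x = -0.6054744  ⇒  x = 0.30679, y = 0.51901
Lf-184: 30.679%, Lf-186: 51.901%.

30.679%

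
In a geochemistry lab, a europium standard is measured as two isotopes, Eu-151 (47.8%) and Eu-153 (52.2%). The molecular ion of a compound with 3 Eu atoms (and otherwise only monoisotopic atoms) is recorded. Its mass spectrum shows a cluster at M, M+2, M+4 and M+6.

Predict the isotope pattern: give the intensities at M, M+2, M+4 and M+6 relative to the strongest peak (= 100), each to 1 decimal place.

28.0 : 91.6 : 100.0 : 36.4

Each Eu atom is independently Eu-151 (p = 0.478) or Eu-153 (q = 0.522); the cluster is the binomial expansion (p + q)^3.
P(M) = 0.478^3 = 0.109215
P(M+2) = 3 × 0.478^2 × 0.522^1 = 0.357806
P(M+4) = 3 × 0.478^1 × 0.522^2 = 0.390742
P(M+6) = 0.522^3 = 0.142237
The M+4 peak is largest (0.390742); scaling to 100 gives 28.0 : 91.6 : 100.0 : 36.4.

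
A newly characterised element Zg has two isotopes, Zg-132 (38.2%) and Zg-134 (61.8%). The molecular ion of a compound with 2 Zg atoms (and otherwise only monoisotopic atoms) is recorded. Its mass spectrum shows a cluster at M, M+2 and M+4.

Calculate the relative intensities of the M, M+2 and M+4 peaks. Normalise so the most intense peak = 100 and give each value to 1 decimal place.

Each Zg atom is independently Zg-132 (p = 0.382) or Zg-134 (q = 0.618); the cluster is the binomial expansion (p + q)^2.
P(M) = 0.382^2 = 0.145924
P(M+2) = 2 × 0.382^1 × 0.618^1 = 0.472152
P(M+4) = 0.618^2 = 0.381924
The M+2 peak is largest (0.472152); scaling to 100 gives 30.9 : 100.0 : 80.9.

30.9 : 100.0 : 80.9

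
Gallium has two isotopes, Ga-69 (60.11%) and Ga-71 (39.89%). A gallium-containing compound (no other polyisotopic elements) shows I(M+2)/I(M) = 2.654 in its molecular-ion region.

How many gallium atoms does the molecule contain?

For n independent Ga atoms, I(M+2)/I(M) = n · (abundance Ga-71) / (abundance Ga-69) = n · 0.3989/0.6011.
n = 2.654 × 0.6011/0.3989 = 4.00 ≈ 4

4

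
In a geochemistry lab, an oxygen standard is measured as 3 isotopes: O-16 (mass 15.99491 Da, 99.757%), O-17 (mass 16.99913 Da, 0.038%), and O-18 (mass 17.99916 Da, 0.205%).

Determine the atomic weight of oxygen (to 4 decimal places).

15.9994 Da

Average mass = Σ (abundance × isotope mass) = 0.99757 × 15.99491 + 0.00038 × 16.99913 + 0.00205 × 17.99916
= 15.956042 + 0.006460 + 0.036898 = 15.999400 Da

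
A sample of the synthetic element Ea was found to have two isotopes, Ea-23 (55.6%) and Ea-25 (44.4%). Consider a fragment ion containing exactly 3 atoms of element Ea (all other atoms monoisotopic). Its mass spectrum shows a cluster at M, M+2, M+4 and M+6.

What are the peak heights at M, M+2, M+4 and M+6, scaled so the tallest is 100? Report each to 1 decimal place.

41.7 : 100.0 : 79.9 : 21.3

The 3 Ea atoms are independent, so intensities follow the terms of (0.556 + 0.444)^3.
P(M) = 0.556^3 = 0.171880
P(M+2) = 3 × 0.556^2 × 0.444^1 = 0.411769
P(M+4) = 3 × 0.556^1 × 0.444^2 = 0.328823
P(M+6) = 0.444^3 = 0.087528
The M+2 peak is largest (0.411769); scaling to 100 gives 41.7 : 100.0 : 79.9 : 21.3.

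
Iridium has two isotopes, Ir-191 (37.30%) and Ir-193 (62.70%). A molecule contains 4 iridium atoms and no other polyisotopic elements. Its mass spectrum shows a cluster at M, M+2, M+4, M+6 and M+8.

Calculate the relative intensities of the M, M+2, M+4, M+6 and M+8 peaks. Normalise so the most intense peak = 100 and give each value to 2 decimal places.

5.26 : 35.39 : 89.23 : 100.00 : 42.02

The 4 Ir atoms are independent, so intensities follow the terms of (0.3730 + 0.6270)^4.
P(M) = 0.3730^4 = 0.019357
P(M+2) = 4 × 0.3730^3 × 0.6270^1 = 0.130153
P(M+4) = 6 × 0.3730^2 × 0.6270^2 = 0.328174
P(M+6) = 4 × 0.3730^1 × 0.6270^3 = 0.367766
P(M+8) = 0.6270^4 = 0.154550
The M+6 peak is largest (0.367766); scaling to 100 gives 5.26 : 35.39 : 89.23 : 100.00 : 42.02.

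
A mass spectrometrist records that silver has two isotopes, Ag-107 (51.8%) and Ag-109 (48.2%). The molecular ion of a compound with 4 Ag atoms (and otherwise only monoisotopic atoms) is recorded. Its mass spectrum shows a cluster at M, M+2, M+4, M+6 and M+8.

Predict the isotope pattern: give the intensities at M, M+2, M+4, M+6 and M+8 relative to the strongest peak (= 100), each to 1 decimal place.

The 4 Ag atoms are independent, so intensities follow the terms of (0.518 + 0.482)^4.
P(M) = 0.518^4 = 0.071998
P(M+2) = 4 × 0.518^3 × 0.482^1 = 0.267976
P(M+4) = 6 × 0.518^2 × 0.482^2 = 0.374029
P(M+6) = 4 × 0.518^1 × 0.482^3 = 0.232023
P(M+8) = 0.482^4 = 0.053974
The M+4 peak is largest (0.374029); scaling to 100 gives 19.2 : 71.6 : 100.0 : 62.0 : 14.4.

19.2 : 71.6 : 100.0 : 62.0 : 14.4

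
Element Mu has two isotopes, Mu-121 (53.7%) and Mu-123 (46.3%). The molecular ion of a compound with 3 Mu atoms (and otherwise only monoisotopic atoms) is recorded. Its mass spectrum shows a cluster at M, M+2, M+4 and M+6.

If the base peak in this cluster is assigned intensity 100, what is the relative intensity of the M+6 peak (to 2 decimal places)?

(0.537 + 0.463)^3 gives M 0.1549, M+2 0.4005, M+4 0.3453, M+6 0.0993; the largest is M+2.
P(M+2) = C(3,1) × 0.537^2 × 0.463^1 = 3 × 0.288369 × 0.4630 = 0.400545 (base)
P(M+6) = C(3,3) × 0.537^0 × 0.463^3 = 1 × 1.0000 × 0.09925285 = 0.099253
Relative intensity = 0.099253 / 0.400545 × 100 = 24.78

24.78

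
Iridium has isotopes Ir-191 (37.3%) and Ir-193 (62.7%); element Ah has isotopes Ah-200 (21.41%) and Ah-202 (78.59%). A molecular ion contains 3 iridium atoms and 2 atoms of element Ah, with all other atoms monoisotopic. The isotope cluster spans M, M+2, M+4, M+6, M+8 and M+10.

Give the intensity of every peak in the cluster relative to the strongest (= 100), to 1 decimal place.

0.7 : 8.3 : 39.6 : 90.5 : 100.0 : 42.9

Iridium pattern (n=3): 0.05189512 : 0.26170165 : 0.43991135 : 0.24649188
Element Ah pattern (n=2): 0.04583881 : 0.33652238 : 0.61763881
Convolve the two distributions (both contribute in 2-u steps):
  M: 0.05189512×0.04583881 = 0.002379
  M+2: 0.05189512×0.33652238 + 0.26170165×0.04583881 = 0.029460
  M+4: 0.05189512×0.61763881 + 0.26170165×0.33652238 + 0.43991135×0.04583881 = 0.140286
  M+6: 0.26170165×0.61763881 + 0.43991135×0.33652238 + 0.24649188×0.04583881 = 0.320976
  M+8: 0.43991135×0.61763881 + 0.24649188×0.33652238 = 0.354656
  M+10: 0.24649188×0.61763881 = 0.152243
Scale to base peak (0.354656) = 100: 0.7 : 8.3 : 39.6 : 90.5 : 100.0 : 42.9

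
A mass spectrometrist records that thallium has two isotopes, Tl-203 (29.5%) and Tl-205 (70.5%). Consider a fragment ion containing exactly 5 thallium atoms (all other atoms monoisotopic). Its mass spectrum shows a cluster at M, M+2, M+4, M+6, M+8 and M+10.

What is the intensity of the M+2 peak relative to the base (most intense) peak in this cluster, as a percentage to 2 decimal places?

7.33%

Binomial terms of (0.295 + 0.705)^5: M 0.0022, M+2 0.0267, M+4 0.1276, M+6 0.3049, M+8 0.3644, M+10 0.1742 → M+8 is the base peak.
P(M+8) = C(5,4) × 0.295^1 × 0.705^4 = 5 × 0.2950 × 0.24703385 = 0.364375 (base)
P(M+2) = C(5,1) × 0.295^4 × 0.705^1 = 5 × 0.00757335 × 0.7050 = 0.026696
Relative intensity = 0.026696 / 0.364375 × 100 = 7.33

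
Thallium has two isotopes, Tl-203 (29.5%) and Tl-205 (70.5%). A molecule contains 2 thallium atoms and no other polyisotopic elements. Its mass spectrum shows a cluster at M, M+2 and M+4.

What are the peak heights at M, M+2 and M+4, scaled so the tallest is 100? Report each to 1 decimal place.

Each Tl atom is independently Tl-203 (p = 0.295) or Tl-205 (q = 0.705); the cluster is the binomial expansion (p + q)^2.
P(M) = 0.295^2 = 0.087025
P(M+2) = 2 × 0.295^1 × 0.705^1 = 0.415950
P(M+4) = 0.705^2 = 0.497025
The M+4 peak is largest (0.497025); scaling to 100 gives 17.5 : 83.7 : 100.0.

17.5 : 83.7 : 100.0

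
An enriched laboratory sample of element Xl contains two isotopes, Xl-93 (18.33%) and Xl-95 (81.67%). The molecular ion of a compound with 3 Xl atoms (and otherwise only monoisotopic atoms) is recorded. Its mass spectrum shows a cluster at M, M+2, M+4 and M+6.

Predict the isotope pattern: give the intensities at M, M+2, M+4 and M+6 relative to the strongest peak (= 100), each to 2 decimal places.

The 3 Xl atoms are independent, so intensities follow the terms of (0.1833 + 0.8167)^3.
P(M) = 0.1833^3 = 0.006159
P(M+2) = 3 × 0.1833^2 × 0.8167^1 = 0.082321
P(M+4) = 3 × 0.1833^1 × 0.8167^2 = 0.366783
P(M+6) = 0.8167^3 = 0.544738
The M+6 peak is largest (0.544738); scaling to 100 gives 1.13 : 15.11 : 67.33 : 100.00.

1.13 : 15.11 : 67.33 : 100.00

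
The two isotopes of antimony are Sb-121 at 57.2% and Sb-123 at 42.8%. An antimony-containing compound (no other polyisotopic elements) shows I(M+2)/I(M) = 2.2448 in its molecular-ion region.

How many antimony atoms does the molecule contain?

3

For n independent Sb atoms, I(M+2)/I(M) = n · (abundance Sb-123) / (abundance Sb-121) = n · 0.428/0.572.
n = 2.2448 × 0.572/0.428 = 3.00 ≈ 3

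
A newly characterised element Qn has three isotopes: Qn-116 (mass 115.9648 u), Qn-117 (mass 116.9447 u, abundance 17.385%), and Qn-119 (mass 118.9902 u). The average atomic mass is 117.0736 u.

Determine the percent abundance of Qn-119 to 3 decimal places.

31.019%

Let x and y be the fractions of Qn-116 and Qn-119. Then x + y = 1 − 0.17385 = 0.82615 and 115.9648x + 118.9902y = 117.0736 − 0.17385×116.9447 = 96.742763905.
Substituting: 115.9648x + 118.9902(0.82615 − x) = 96.742763905
(115.9648 − 118.9902)x = -1.560989825  ⇒  x = 0.51596, y = 0.31019
Qn-116: 51.596%, Qn-119: 31.019%.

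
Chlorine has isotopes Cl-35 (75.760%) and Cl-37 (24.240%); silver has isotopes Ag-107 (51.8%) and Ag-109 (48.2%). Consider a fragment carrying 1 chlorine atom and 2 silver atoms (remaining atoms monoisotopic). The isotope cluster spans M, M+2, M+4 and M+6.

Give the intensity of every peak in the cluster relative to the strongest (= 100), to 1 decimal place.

Chlorine pattern (n=1): 0.7576 : 0.2424
Silver pattern (n=2): 0.268324 : 0.499352 : 0.232324
Convolve the two distributions (both contribute in 2-u steps):
  M: 0.7576×0.268324 = 0.203282
  M+2: 0.7576×0.499352 + 0.2424×0.268324 = 0.443351
  M+4: 0.7576×0.232324 + 0.2424×0.499352 = 0.297052
  M+6: 0.2424×0.232324 = 0.056315
Scale to base peak (0.443351) = 100: 45.9 : 100.0 : 67.0 : 12.7

45.9 : 100.0 : 67.0 : 12.7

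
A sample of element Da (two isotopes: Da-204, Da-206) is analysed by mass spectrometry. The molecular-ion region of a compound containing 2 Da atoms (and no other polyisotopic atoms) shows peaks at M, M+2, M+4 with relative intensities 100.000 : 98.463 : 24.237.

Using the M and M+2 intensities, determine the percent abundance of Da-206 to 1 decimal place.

33.0%

Write p for the Da-204 fraction. I(M+2)/I(M) = [C(2,1)·p^1·(1−p)] / p^2 = 2·(1−p)/p = 98.463/100.000 = 0.9846
(1−p)/p = 0.9846/2 = 0.4923  ⇒  p = 1/(1 + 0.4923) = 0.6701
Da-204: 67.0%, Da-206: 33.0%.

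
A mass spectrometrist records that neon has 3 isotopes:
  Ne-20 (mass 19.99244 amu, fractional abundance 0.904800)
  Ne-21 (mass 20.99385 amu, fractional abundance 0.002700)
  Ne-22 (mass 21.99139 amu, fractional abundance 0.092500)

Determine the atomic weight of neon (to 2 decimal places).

20.18 amu

Weight each isotope mass by its fractional abundance: 0.904800 × 19.99244 + 0.002700 × 20.99385 + 0.092500 × 21.99139
= 18.089160 + 0.056683 + 2.034204 = 20.180047 amu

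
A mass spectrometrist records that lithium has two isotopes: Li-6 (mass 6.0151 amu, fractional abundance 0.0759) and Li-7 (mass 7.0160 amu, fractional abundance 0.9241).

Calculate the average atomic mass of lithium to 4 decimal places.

6.9400 amu

The abundance-weighted mean is 0.0759 × 6.0151 + 0.9241 × 7.0160
= 0.45655 + 6.48349 = 6.94004 amu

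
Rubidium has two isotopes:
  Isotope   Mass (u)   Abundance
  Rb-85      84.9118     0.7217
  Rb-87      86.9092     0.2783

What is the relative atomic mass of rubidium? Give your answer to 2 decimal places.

85.47 u

Ar = Σ fᵢ·mᵢ = 0.7217 × 84.9118 + 0.2783 × 86.9092
= 61.28085 + 24.18683 = 85.46768 u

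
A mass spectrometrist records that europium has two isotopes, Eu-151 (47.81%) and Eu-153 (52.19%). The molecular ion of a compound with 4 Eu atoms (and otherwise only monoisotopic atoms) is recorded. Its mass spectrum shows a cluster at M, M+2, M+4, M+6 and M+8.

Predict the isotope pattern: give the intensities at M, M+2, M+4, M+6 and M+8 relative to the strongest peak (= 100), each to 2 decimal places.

13.99 : 61.07 : 100.00 : 72.77 : 19.86

The 4 Eu atoms are independent, so intensities follow the terms of (0.4781 + 0.5219)^4.
P(M) = 0.4781^4 = 0.052249
P(M+2) = 4 × 0.4781^3 × 0.5219^1 = 0.228141
P(M+4) = 6 × 0.4781^2 × 0.5219^2 = 0.373563
P(M+6) = 4 × 0.4781^1 × 0.5219^3 = 0.271857
P(M+8) = 0.5219^4 = 0.074191
The M+4 peak is largest (0.373563); scaling to 100 gives 13.99 : 61.07 : 100.00 : 72.77 : 19.86.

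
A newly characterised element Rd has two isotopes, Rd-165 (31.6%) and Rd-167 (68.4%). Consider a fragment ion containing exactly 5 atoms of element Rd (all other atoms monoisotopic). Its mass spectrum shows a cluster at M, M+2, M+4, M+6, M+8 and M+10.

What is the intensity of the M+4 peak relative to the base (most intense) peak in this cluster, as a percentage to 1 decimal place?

Term probabilities: M 0.0032, M+2 0.0341, M+4 0.1476, M+6 0.3196, M+8 0.3458, M+10 0.1497. Base peak = M+8.
P(M+8) = C(5,4) × 0.316^1 × 0.684^4 = 5 × 0.3160 × 0.21888924 = 0.345845 (base)
P(M+4) = C(5,2) × 0.316^3 × 0.684^2 = 10 × 0.0315545 × 0.467856 = 0.147630
Relative intensity = 0.147630 / 0.345845 × 100 = 42.7

42.7%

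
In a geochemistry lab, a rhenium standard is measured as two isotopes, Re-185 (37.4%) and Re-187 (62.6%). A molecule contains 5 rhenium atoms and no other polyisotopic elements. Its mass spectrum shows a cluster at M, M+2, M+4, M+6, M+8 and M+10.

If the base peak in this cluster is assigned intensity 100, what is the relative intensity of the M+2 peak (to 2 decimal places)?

17.85

Binomial terms of (0.374 + 0.626)^5: M 0.0073, M+2 0.0612, M+4 0.2050, M+6 0.3431, M+8 0.2872, M+10 0.0961 → M+6 is the base peak.
P(M+6) = C(5,3) × 0.374^2 × 0.626^3 = 10 × 0.139876 × 0.24531438 = 0.343136 (base)
P(M+2) = C(5,1) × 0.374^4 × 0.626^1 = 5 × 0.0195653 × 0.6260 = 0.061239
Relative intensity = 0.061239 / 0.343136 × 100 = 17.85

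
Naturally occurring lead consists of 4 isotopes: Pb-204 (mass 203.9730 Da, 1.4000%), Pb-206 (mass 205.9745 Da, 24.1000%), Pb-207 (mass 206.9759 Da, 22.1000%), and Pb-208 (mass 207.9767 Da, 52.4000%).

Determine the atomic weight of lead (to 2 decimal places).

The abundance-weighted mean is 0.014000 × 203.9730 + 0.241000 × 205.9745 + 0.221000 × 206.9759 + 0.524000 × 207.9767
= 2.85562 + 49.63985 + 45.74167 + 108.97979 = 207.21693 Da

207.22 Da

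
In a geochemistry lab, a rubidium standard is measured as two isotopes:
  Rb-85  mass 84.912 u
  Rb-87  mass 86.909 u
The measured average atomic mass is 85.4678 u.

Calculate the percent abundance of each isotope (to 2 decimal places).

Let x be the fractional abundance of Rb-85; then Rb-87 has abundance 1 − x.
84.912·x + 86.909·(1 − x) = 85.4678
(84.912 − 86.909)·x = 85.4678 − 86.909
x = -1.4412 / -1.997 = 0.72168 → 72.17% Rb-85, 27.83% Rb-87.

Rb-85: 72.17%, Rb-87: 27.83%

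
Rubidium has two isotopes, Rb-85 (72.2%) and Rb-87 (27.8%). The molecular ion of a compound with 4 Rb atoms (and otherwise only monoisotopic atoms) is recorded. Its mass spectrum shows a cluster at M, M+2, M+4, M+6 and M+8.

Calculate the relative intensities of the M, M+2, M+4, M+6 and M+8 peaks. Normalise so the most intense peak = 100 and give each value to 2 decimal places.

64.93 : 100.00 : 57.76 : 14.83 : 1.43

Each Rb atom is independently Rb-85 (p = 0.722) or Rb-87 (q = 0.278); the cluster is the binomial expansion (p + q)^4.
P(M) = 0.722^4 = 0.271737
P(M+2) = 4 × 0.722^3 × 0.278^1 = 0.418520
P(M+4) = 6 × 0.722^2 × 0.278^2 = 0.241721
P(M+6) = 4 × 0.722^1 × 0.278^3 = 0.062049
P(M+8) = 0.278^4 = 0.005973
The M+2 peak is largest (0.418520); scaling to 100 gives 64.93 : 100.00 : 57.76 : 14.83 : 1.43.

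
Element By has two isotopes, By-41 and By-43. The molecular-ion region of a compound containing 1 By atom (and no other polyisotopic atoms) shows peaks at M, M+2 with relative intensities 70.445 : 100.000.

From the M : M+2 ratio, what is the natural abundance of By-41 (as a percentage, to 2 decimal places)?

41.33%

Write p for the By-41 fraction. I(M+2)/I(M) = [C(1,1)·p^0·(1−p)] / p^1 = 1·(1−p)/p = 100.000/70.445 = 1.4195
(1−p)/p = 1.4195/1 = 1.4195  ⇒  p = 1/(1 + 1.4195) = 0.4133
By-41: 41.33%, By-43: 58.67%.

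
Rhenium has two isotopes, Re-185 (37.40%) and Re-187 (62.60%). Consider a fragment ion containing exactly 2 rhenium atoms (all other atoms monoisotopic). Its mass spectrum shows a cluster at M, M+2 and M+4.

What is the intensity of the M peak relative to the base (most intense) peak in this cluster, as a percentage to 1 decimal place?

(0.3740 + 0.6260)^2 gives M 0.1399, M+2 0.4682, M+4 0.3919; the largest is M+2.
P(M+2) = C(2,1) × 0.3740^1 × 0.6260^1 = 2 × 0.3740 × 0.6260 = 0.468248 (base)
P(M) = C(2,0) × 0.3740^2 × 0.6260^0 = 1 × 0.139876 × 1.0000 = 0.139876
Relative intensity = 0.139876 / 0.468248 × 100 = 29.9

29.9%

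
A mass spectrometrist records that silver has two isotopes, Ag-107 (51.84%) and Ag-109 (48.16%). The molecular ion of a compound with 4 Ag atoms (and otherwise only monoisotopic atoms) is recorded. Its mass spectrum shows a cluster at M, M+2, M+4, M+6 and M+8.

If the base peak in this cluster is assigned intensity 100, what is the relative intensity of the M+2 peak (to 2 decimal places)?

71.76

Binomial terms of (0.5184 + 0.4816)^4: M 0.0722, M+2 0.2684, M+4 0.3740, M+6 0.2316, M+8 0.0538 → M+4 is the base peak.
P(M+4) = C(4,2) × 0.5184^2 × 0.4816^2 = 6 × 0.26873856 × 0.23193856 = 0.373985 (base)
P(M+2) = C(4,1) × 0.5184^3 × 0.4816^1 = 4 × 0.13931407 × 0.4816 = 0.268375
Relative intensity = 0.268375 / 0.373985 × 100 = 71.76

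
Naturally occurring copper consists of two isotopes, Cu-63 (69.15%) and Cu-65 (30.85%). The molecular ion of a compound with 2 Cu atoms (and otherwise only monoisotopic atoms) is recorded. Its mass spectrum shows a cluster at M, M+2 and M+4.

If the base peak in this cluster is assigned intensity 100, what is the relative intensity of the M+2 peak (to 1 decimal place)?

Binomial terms of (0.6915 + 0.3085)^2: M 0.4782, M+2 0.4267, M+4 0.0952 → M is the base peak.
P(M) = C(2,0) × 0.6915^2 × 0.3085^0 = 1 × 0.47817225 × 1.0000 = 0.478172 (base)
P(M+2) = C(2,1) × 0.6915^1 × 0.3085^1 = 2 × 0.6915 × 0.3085 = 0.426656
Relative intensity = 0.426656 / 0.478172 × 100 = 89.2

89.2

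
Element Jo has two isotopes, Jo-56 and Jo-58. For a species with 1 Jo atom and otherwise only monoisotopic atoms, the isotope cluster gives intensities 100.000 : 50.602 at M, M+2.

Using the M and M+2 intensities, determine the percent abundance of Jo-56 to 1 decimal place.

66.4%

Let p = fractional abundance of Jo-56. I(M+2)/I(M) = [C(1,1)·p^0·(1−p)] / p^1 = 1·(1−p)/p = 50.602/100.000 = 0.5060
(1−p)/p = 0.5060/1 = 0.5060  ⇒  p = 1/(1 + 0.5060) = 0.6640
Jo-56: 66.4%, Jo-58: 33.6%.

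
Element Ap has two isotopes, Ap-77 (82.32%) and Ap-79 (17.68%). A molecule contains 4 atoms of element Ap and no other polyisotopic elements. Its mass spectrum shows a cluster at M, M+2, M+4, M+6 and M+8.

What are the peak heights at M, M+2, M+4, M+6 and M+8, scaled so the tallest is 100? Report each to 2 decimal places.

Each Ap atom is independently Ap-77 (p = 0.8232) or Ap-79 (q = 0.1768); the cluster is the binomial expansion (p + q)^4.
P(M) = 0.8232^4 = 0.459221
P(M+2) = 4 × 0.8232^3 × 0.1768^1 = 0.394510
P(M+4) = 6 × 0.8232^2 × 0.1768^2 = 0.127094
P(M+6) = 4 × 0.8232^1 × 0.1768^3 = 0.018198
P(M+8) = 0.1768^4 = 0.000977
The M peak is largest (0.459221); scaling to 100 gives 100.00 : 85.91 : 27.68 : 3.96 : 0.21.

100.00 : 85.91 : 27.68 : 3.96 : 0.21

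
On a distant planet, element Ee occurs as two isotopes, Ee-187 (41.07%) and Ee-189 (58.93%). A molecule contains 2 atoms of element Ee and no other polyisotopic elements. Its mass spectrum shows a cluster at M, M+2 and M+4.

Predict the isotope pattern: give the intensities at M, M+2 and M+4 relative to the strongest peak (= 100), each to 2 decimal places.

Expanding (0.4107 + 0.5893)^2:
P(M) = 0.4107^2 = 0.168674
P(M+2) = 2 × 0.4107^1 × 0.5893^1 = 0.484051
P(M+4) = 0.5893^2 = 0.347274
The M+2 peak is largest (0.484051); scaling to 100 gives 34.85 : 100.00 : 71.74.

34.85 : 100.00 : 71.74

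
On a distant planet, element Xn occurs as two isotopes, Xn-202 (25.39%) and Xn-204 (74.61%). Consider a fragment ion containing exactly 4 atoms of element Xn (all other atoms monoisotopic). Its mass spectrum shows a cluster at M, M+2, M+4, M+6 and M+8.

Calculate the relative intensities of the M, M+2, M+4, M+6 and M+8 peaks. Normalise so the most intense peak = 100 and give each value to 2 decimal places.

0.99 : 11.58 : 51.05 : 100.00 : 73.46

Expanding (0.2539 + 0.7461)^4:
P(M) = 0.2539^4 = 0.004156
P(M+2) = 4 × 0.2539^3 × 0.7461^1 = 0.048848
P(M+4) = 6 × 0.2539^2 × 0.7461^2 = 0.215313
P(M+6) = 4 × 0.2539^1 × 0.7461^3 = 0.421807
P(M+8) = 0.7461^4 = 0.309876
The M+6 peak is largest (0.421807); scaling to 100 gives 0.99 : 11.58 : 51.05 : 100.00 : 73.46.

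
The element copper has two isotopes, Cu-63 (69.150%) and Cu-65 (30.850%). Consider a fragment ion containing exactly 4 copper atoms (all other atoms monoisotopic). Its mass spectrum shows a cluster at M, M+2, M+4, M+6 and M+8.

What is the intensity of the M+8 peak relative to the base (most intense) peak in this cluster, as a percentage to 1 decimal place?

2.2%

Term probabilities: M 0.2286, M+2 0.4080, M+4 0.2731, M+6 0.0812, M+8 0.0091. Base peak = M+2.
P(M+2) = C(4,1) × 0.69150^3 × 0.30850^1 = 4 × 0.33065611 × 0.3085 = 0.408030 (base)
P(M+8) = C(4,4) × 0.69150^0 × 0.30850^4 = 1 × 1.0000 × 0.00905776 = 0.009058
Relative intensity = 0.009058 / 0.408030 × 100 = 2.2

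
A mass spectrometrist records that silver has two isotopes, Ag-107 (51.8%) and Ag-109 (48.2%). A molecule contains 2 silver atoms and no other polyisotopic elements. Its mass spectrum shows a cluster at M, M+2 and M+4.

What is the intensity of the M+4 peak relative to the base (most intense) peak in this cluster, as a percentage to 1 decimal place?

Term probabilities: M 0.2683, M+2 0.4994, M+4 0.2323. Base peak = M+2.
P(M+2) = C(2,1) × 0.518^1 × 0.482^1 = 2 × 0.5180 × 0.4820 = 0.499352 (base)
P(M+4) = C(2,2) × 0.518^0 × 0.482^2 = 1 × 1.0000 × 0.232324 = 0.232324
Relative intensity = 0.232324 / 0.499352 × 100 = 46.5

46.5%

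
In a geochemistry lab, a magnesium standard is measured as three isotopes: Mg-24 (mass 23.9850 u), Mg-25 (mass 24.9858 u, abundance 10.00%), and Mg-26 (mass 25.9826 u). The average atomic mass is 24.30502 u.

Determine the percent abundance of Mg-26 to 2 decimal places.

11.01%

Let x and y be the fractions of Mg-24 and Mg-26. Then x + y = 1 − 0.1000 = 0.9000 and 23.9850x + 25.9826y = 24.30502 − 0.1000×24.9858 = 21.80644.
Substituting: 23.9850x + 25.9826(0.9000 − x) = 21.80644
(23.9850 − 25.9826)x = -1.5779  ⇒  x = 0.78990, y = 0.11010
Mg-24: 78.99%, Mg-26: 11.01%.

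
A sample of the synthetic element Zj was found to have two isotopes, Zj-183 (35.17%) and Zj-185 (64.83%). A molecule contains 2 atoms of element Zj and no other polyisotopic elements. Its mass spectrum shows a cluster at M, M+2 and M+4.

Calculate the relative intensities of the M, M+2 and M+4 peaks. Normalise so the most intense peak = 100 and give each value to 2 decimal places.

Each Zj atom is independently Zj-183 (p = 0.3517) or Zj-185 (q = 0.6483); the cluster is the binomial expansion (p + q)^2.
P(M) = 0.3517^2 = 0.123693
P(M+2) = 2 × 0.3517^1 × 0.6483^1 = 0.456014
P(M+4) = 0.6483^2 = 0.420293
The M+2 peak is largest (0.456014); scaling to 100 gives 27.12 : 100.00 : 92.17.

27.12 : 100.00 : 92.17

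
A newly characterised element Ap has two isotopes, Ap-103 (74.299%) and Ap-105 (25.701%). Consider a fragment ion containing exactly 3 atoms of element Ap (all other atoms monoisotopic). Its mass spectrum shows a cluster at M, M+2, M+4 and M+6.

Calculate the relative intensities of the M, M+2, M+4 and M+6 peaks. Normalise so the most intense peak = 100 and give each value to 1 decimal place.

96.4 : 100.0 : 34.6 : 4.0

The 3 Ap atoms are independent, so intensities follow the terms of (0.74299 + 0.25701)^3.
P(M) = 0.74299^3 = 0.410156
P(M+2) = 3 × 0.74299^2 × 0.25701^1 = 0.425635
P(M+4) = 3 × 0.74299^1 × 0.25701^2 = 0.147233
P(M+6) = 0.25701^3 = 0.016977
The M+2 peak is largest (0.425635); scaling to 100 gives 96.4 : 100.0 : 34.6 : 4.0.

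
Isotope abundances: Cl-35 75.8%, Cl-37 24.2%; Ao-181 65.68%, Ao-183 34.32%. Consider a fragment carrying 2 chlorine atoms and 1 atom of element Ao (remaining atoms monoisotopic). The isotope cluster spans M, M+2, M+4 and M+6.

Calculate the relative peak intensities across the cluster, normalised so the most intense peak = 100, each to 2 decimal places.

Chlorine pattern (n=2): 0.574564 : 0.366872 : 0.058564
Element Ao pattern (n=1): 0.6568 : 0.3432
Convolve the two distributions (both contribute in 2-u steps):
  M: 0.574564×0.6568 = 0.377374
  M+2: 0.574564×0.3432 + 0.366872×0.6568 = 0.438152
  M+4: 0.366872×0.3432 + 0.058564×0.6568 = 0.164375
  M+6: 0.058564×0.3432 = 0.020099
Scale to base peak (0.438152) = 100: 86.13 : 100.00 : 37.52 : 4.59

86.13 : 100.00 : 37.52 : 4.59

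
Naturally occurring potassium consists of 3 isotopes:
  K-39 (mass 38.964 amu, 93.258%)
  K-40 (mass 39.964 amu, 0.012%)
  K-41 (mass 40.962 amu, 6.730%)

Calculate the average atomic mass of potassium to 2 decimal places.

39.10 amu

Ar = Σ fᵢ·mᵢ = 0.93258 × 38.964 + 0.00012 × 39.964 + 0.06730 × 40.962
= 36.3370 + 0.0048 + 2.7567 = 39.0985 amu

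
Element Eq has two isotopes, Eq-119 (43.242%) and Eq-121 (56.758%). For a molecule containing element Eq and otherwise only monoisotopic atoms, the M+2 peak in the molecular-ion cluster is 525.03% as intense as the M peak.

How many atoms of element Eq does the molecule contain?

For n independent Eq atoms, I(M+2)/I(M) = n · (abundance Eq-121) / (abundance Eq-119) = n · 0.56758/0.43242.
n = 5.2503 × 0.43242/0.56758 = 4.00 ≈ 4

4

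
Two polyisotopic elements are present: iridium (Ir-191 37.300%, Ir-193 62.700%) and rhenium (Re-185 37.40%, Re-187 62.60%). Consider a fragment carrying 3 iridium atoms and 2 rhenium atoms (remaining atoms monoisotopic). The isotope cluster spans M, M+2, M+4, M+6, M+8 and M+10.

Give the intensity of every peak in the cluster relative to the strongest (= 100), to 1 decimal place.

Iridium pattern (n=3): 0.05189512 : 0.26170165 : 0.43991135 : 0.24649188
Rhenium pattern (n=2): 0.139876 : 0.468248 : 0.391876
Convolve the two distributions (both contribute in 2-u steps):
  M: 0.05189512×0.139876 = 0.007259
  M+2: 0.05189512×0.468248 + 0.26170165×0.139876 = 0.060906
  M+4: 0.05189512×0.391876 + 0.26170165×0.468248 + 0.43991135×0.139876 = 0.204411
  M+6: 0.26170165×0.391876 + 0.43991135×0.468248 + 0.24649188×0.139876 = 0.343021
  M+8: 0.43991135×0.391876 + 0.24649188×0.468248 = 0.287810
  M+10: 0.24649188×0.391876 = 0.096594
Scale to base peak (0.343021) = 100: 2.1 : 17.8 : 59.6 : 100.0 : 83.9 : 28.2

2.1 : 17.8 : 59.6 : 100.0 : 83.9 : 28.2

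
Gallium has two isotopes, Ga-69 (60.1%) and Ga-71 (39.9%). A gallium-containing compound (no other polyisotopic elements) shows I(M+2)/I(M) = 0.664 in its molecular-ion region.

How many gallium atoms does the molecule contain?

1

The M+2/M ratio from n Ga atoms is n · q/p = n · 0.399/0.601.
n = 0.664 × 0.601/0.399 = 1.00 ≈ 1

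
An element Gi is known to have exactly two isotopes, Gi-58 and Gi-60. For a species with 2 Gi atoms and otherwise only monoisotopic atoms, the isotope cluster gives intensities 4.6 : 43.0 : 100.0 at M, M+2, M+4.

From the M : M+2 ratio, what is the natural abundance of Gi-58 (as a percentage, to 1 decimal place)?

If p is the fraction of Gi that is Gi-58, then I(M+2)/I(M) = [C(2,1)·p^1·(1−p)] / p^2 = 2·(1−p)/p = 43.0/4.6 = 9.3478
(1−p)/p = 9.3478/2 = 4.6739  ⇒  p = 1/(1 + 4.6739) = 0.1762
Gi-58: 17.6%, Gi-60: 82.4%.

17.6%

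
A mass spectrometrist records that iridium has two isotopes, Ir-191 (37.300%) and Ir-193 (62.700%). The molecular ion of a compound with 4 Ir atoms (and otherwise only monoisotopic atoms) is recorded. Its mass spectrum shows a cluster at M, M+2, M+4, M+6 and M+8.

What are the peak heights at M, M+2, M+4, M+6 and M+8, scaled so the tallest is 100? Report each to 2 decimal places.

Each Ir atom is independently Ir-191 (p = 0.37300) or Ir-193 (q = 0.62700); the cluster is the binomial expansion (p + q)^4.
P(M) = 0.37300^4 = 0.019357
P(M+2) = 4 × 0.37300^3 × 0.62700^1 = 0.130153
P(M+4) = 6 × 0.37300^2 × 0.62700^2 = 0.328174
P(M+6) = 4 × 0.37300^1 × 0.62700^3 = 0.367766
P(M+8) = 0.62700^4 = 0.154550
The M+6 peak is largest (0.367766); scaling to 100 gives 5.26 : 35.39 : 89.23 : 100.00 : 42.02.

5.26 : 35.39 : 89.23 : 100.00 : 42.02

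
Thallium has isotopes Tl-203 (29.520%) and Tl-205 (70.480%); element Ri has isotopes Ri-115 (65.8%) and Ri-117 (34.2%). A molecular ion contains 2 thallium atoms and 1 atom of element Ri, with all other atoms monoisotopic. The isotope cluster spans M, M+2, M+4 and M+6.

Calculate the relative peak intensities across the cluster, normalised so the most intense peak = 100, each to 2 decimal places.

12.22 : 64.71 : 100.00 : 36.21

Thallium pattern (n=2): 0.08714304 : 0.41611392 : 0.49674304
Element Ri pattern (n=1): 0.6580 : 0.3420
Convolve the two distributions (both contribute in 2-u steps):
  M: 0.08714304×0.6580 = 0.057340
  M+2: 0.08714304×0.3420 + 0.41611392×0.6580 = 0.303606
  M+4: 0.41611392×0.3420 + 0.49674304×0.6580 = 0.469168
  M+6: 0.49674304×0.3420 = 0.169886
Scale to base peak (0.469168) = 100: 12.22 : 64.71 : 100.00 : 36.21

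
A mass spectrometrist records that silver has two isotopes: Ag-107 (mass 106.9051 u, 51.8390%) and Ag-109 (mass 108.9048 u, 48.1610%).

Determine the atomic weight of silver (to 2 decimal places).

The abundance-weighted mean is 0.518390 × 106.9051 + 0.481610 × 108.9048
= 55.41853 + 52.44964 = 107.86817 u

107.87 u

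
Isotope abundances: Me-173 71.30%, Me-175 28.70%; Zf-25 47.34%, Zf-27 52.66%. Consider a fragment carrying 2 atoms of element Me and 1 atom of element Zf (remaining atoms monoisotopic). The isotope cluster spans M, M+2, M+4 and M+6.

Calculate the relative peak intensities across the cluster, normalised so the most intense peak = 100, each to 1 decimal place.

52.2 : 100.0 : 55.2 : 9.4

Element Me pattern (n=2): 0.508369 : 0.409262 : 0.082369
Element Zf pattern (n=1): 0.4734 : 0.5266
Convolve the two distributions (both contribute in 2-u steps):
  M: 0.508369×0.4734 = 0.240662
  M+2: 0.508369×0.5266 + 0.409262×0.4734 = 0.461452
  M+4: 0.409262×0.5266 + 0.082369×0.4734 = 0.254511
  M+6: 0.082369×0.5266 = 0.043376
Scale to base peak (0.461452) = 100: 52.2 : 100.0 : 55.2 : 9.4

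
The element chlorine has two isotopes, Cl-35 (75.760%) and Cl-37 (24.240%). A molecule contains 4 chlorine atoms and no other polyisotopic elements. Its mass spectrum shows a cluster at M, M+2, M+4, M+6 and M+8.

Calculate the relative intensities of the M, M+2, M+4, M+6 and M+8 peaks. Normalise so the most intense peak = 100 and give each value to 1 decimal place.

Expanding (0.75760 + 0.24240)^4:
P(M) = 0.75760^4 = 0.329428
P(M+2) = 4 × 0.75760^3 × 0.24240^1 = 0.421612
P(M+4) = 6 × 0.75760^2 × 0.24240^2 = 0.202347
P(M+6) = 4 × 0.75760^1 × 0.24240^3 = 0.043162
P(M+8) = 0.24240^4 = 0.003452
The M+2 peak is largest (0.421612); scaling to 100 gives 78.1 : 100.0 : 48.0 : 10.2 : 0.8.

78.1 : 100.0 : 48.0 : 10.2 : 0.8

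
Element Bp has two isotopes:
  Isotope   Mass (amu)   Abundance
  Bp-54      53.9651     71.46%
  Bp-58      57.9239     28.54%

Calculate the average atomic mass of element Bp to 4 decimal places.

55.0949 amu

Ar = Σ fᵢ·mᵢ = 0.7146 × 53.9651 + 0.2854 × 57.9239
= 38.56346 + 16.53148 = 55.09494 amu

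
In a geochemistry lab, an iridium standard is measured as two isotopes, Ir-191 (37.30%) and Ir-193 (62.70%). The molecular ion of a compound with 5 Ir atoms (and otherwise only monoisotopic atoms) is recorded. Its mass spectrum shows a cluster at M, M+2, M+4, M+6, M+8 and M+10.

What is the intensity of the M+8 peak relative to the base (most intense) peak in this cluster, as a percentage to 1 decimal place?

84.0%

Binomial terms of (0.3730 + 0.6270)^5: M 0.0072, M+2 0.0607, M+4 0.2040, M+6 0.3429, M+8 0.2882, M+10 0.0969 → M+6 is the base peak.
P(M+6) = C(5,3) × 0.3730^2 × 0.6270^3 = 10 × 0.139129 × 0.24649188 = 0.342942 (base)
P(M+8) = C(5,4) × 0.3730^1 × 0.6270^4 = 5 × 0.3730 × 0.15455041 = 0.288237
Relative intensity = 0.288237 / 0.342942 × 100 = 84.0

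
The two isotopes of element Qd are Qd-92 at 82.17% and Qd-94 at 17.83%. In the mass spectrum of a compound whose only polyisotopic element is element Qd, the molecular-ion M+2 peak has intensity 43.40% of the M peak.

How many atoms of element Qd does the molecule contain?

2

For n independent Qd atoms, I(M+2)/I(M) = n · (abundance Qd-94) / (abundance Qd-92) = n · 0.1783/0.8217.
n = 0.4340 × 0.8217/0.1783 = 2.00 ≈ 2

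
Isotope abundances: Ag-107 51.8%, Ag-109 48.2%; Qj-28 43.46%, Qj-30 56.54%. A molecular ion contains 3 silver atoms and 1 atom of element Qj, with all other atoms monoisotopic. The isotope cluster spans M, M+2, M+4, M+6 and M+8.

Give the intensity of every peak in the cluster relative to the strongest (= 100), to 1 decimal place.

16.1 : 65.7 : 100.0 : 67.2 : 16.8

Silver pattern (n=3): 0.13899183 : 0.3879965 : 0.3610315 : 0.11198017
Element Qj pattern (n=1): 0.4346 : 0.5654
Convolve the two distributions (both contribute in 2-u steps):
  M: 0.13899183×0.4346 = 0.060406
  M+2: 0.13899183×0.5654 + 0.3879965×0.4346 = 0.247209
  M+4: 0.3879965×0.5654 + 0.3610315×0.4346 = 0.376278
  M+6: 0.3610315×0.5654 + 0.11198017×0.4346 = 0.252794
  M+8: 0.11198017×0.5654 = 0.063314
Scale to base peak (0.376278) = 100: 16.1 : 65.7 : 100.0 : 67.2 : 16.8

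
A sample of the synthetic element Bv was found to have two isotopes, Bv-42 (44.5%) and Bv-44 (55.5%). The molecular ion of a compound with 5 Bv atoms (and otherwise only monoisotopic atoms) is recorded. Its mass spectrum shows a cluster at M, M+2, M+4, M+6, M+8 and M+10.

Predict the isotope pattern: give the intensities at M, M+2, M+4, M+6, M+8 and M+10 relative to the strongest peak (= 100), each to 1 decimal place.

5.2 : 32.1 : 80.2 : 100.0 : 62.4 : 15.6

The 5 Bv atoms are independent, so intensities follow the terms of (0.445 + 0.555)^5.
P(M) = 0.445^5 = 0.017450
P(M+2) = 5 × 0.445^4 × 0.555^1 = 0.108819
P(M+4) = 10 × 0.445^3 × 0.555^2 = 0.271435
P(M+6) = 10 × 0.445^2 × 0.555^3 = 0.338531
P(M+8) = 5 × 0.445^1 × 0.555^4 = 0.211107
P(M+10) = 0.555^5 = 0.052658
The M+6 peak is largest (0.338531); scaling to 100 gives 5.2 : 32.1 : 80.2 : 100.0 : 62.4 : 15.6.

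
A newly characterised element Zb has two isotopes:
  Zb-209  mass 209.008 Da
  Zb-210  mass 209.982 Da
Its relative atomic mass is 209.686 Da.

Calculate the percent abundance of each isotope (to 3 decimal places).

Zb-209: 30.390%, Zb-210: 69.610%

Writing the weighted mean with unknown fraction x of Zb-209:
209.008·x + 209.982·(1 − x) = 209.686
(209.008 − 209.982)·x = 209.686 − 209.982
x = -0.296 / -0.974 = 0.30390 → 30.390% Zb-209, 69.610% Zb-210.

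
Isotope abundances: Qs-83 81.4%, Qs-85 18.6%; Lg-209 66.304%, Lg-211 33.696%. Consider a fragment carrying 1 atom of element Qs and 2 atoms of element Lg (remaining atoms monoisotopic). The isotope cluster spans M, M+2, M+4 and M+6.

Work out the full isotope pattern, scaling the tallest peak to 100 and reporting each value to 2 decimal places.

80.33 : 100.00 : 39.40 : 4.74

Element Qs pattern (n=1): 0.8140 : 0.1860
Element Lg pattern (n=2): 0.43962204 : 0.44683592 : 0.11354204
Convolve the two distributions (both contribute in 2-u steps):
  M: 0.8140×0.43962204 = 0.357852
  M+2: 0.8140×0.44683592 + 0.1860×0.43962204 = 0.445494
  M+4: 0.8140×0.11354204 + 0.1860×0.44683592 = 0.175535
  M+6: 0.1860×0.11354204 = 0.021119
Scale to base peak (0.445494) = 100: 80.33 : 100.00 : 39.40 : 4.74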